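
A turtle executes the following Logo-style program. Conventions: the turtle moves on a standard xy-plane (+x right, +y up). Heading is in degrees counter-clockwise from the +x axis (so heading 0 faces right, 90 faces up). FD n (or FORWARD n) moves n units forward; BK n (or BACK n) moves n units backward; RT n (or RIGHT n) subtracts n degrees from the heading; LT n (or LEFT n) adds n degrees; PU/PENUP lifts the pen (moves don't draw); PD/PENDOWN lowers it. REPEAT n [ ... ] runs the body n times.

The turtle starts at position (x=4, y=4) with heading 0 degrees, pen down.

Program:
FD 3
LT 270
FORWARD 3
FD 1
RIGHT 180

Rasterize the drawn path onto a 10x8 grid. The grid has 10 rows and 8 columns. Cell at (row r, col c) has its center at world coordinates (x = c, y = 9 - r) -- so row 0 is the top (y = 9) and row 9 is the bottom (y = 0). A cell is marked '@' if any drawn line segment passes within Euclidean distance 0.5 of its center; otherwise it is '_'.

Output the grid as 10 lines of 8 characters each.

Answer: ________
________
________
________
________
____@@@@
_______@
_______@
_______@
_______@

Derivation:
Segment 0: (4,4) -> (7,4)
Segment 1: (7,4) -> (7,1)
Segment 2: (7,1) -> (7,0)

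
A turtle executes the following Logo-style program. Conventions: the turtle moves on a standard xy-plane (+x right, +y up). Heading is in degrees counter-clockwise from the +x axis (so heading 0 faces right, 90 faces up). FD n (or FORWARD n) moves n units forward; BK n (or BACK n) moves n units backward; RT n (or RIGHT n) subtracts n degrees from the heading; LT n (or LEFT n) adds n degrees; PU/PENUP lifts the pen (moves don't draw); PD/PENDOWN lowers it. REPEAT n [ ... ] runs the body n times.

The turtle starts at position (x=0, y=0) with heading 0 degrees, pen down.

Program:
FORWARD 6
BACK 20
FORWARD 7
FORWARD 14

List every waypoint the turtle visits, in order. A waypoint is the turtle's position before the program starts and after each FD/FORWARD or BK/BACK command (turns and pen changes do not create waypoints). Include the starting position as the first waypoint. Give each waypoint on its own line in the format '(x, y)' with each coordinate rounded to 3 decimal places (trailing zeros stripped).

Executing turtle program step by step:
Start: pos=(0,0), heading=0, pen down
FD 6: (0,0) -> (6,0) [heading=0, draw]
BK 20: (6,0) -> (-14,0) [heading=0, draw]
FD 7: (-14,0) -> (-7,0) [heading=0, draw]
FD 14: (-7,0) -> (7,0) [heading=0, draw]
Final: pos=(7,0), heading=0, 4 segment(s) drawn
Waypoints (5 total):
(0, 0)
(6, 0)
(-14, 0)
(-7, 0)
(7, 0)

Answer: (0, 0)
(6, 0)
(-14, 0)
(-7, 0)
(7, 0)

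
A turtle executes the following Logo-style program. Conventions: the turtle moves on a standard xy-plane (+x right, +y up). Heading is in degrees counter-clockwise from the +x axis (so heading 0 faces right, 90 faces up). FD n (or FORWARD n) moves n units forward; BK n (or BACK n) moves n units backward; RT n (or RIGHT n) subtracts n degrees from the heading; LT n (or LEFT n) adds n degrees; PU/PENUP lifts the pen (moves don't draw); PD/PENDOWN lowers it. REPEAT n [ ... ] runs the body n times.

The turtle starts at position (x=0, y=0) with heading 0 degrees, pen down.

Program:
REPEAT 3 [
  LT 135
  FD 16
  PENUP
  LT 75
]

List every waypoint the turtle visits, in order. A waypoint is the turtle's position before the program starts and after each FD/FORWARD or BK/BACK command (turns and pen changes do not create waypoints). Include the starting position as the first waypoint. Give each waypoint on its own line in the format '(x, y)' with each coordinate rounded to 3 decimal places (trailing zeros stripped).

Executing turtle program step by step:
Start: pos=(0,0), heading=0, pen down
REPEAT 3 [
  -- iteration 1/3 --
  LT 135: heading 0 -> 135
  FD 16: (0,0) -> (-11.314,11.314) [heading=135, draw]
  PU: pen up
  LT 75: heading 135 -> 210
  -- iteration 2/3 --
  LT 135: heading 210 -> 345
  FD 16: (-11.314,11.314) -> (4.141,7.173) [heading=345, move]
  PU: pen up
  LT 75: heading 345 -> 60
  -- iteration 3/3 --
  LT 135: heading 60 -> 195
  FD 16: (4.141,7.173) -> (-11.314,3.031) [heading=195, move]
  PU: pen up
  LT 75: heading 195 -> 270
]
Final: pos=(-11.314,3.031), heading=270, 1 segment(s) drawn
Waypoints (4 total):
(0, 0)
(-11.314, 11.314)
(4.141, 7.173)
(-11.314, 3.031)

Answer: (0, 0)
(-11.314, 11.314)
(4.141, 7.173)
(-11.314, 3.031)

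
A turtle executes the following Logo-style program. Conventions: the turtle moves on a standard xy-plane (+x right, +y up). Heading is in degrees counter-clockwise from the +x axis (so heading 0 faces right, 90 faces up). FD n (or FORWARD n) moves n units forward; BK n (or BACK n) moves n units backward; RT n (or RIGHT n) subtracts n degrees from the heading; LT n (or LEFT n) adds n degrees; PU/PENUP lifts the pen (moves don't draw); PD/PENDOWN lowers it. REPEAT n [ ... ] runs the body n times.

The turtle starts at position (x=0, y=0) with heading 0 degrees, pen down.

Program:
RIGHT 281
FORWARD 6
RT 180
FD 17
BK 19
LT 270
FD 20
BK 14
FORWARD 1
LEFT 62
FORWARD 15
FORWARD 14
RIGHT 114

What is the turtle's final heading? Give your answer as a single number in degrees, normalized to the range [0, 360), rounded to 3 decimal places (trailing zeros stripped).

Answer: 117

Derivation:
Executing turtle program step by step:
Start: pos=(0,0), heading=0, pen down
RT 281: heading 0 -> 79
FD 6: (0,0) -> (1.145,5.89) [heading=79, draw]
RT 180: heading 79 -> 259
FD 17: (1.145,5.89) -> (-2.099,-10.798) [heading=259, draw]
BK 19: (-2.099,-10.798) -> (1.526,7.853) [heading=259, draw]
LT 270: heading 259 -> 169
FD 20: (1.526,7.853) -> (-18.106,11.669) [heading=169, draw]
BK 14: (-18.106,11.669) -> (-4.363,8.998) [heading=169, draw]
FD 1: (-4.363,8.998) -> (-5.345,9.189) [heading=169, draw]
LT 62: heading 169 -> 231
FD 15: (-5.345,9.189) -> (-14.785,-2.469) [heading=231, draw]
FD 14: (-14.785,-2.469) -> (-23.595,-13.349) [heading=231, draw]
RT 114: heading 231 -> 117
Final: pos=(-23.595,-13.349), heading=117, 8 segment(s) drawn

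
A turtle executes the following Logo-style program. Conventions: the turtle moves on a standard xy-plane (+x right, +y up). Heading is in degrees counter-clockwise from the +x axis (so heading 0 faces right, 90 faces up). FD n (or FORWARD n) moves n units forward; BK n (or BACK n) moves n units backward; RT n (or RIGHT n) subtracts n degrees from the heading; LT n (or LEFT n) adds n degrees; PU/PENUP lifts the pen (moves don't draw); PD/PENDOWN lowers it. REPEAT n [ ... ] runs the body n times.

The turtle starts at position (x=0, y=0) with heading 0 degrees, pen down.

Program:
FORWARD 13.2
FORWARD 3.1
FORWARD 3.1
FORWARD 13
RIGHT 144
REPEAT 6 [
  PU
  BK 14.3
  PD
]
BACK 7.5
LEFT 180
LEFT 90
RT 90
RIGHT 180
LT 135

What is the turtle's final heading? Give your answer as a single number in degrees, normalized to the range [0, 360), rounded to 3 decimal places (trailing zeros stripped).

Answer: 351

Derivation:
Executing turtle program step by step:
Start: pos=(0,0), heading=0, pen down
FD 13.2: (0,0) -> (13.2,0) [heading=0, draw]
FD 3.1: (13.2,0) -> (16.3,0) [heading=0, draw]
FD 3.1: (16.3,0) -> (19.4,0) [heading=0, draw]
FD 13: (19.4,0) -> (32.4,0) [heading=0, draw]
RT 144: heading 0 -> 216
REPEAT 6 [
  -- iteration 1/6 --
  PU: pen up
  BK 14.3: (32.4,0) -> (43.969,8.405) [heading=216, move]
  PD: pen down
  -- iteration 2/6 --
  PU: pen up
  BK 14.3: (43.969,8.405) -> (55.538,16.811) [heading=216, move]
  PD: pen down
  -- iteration 3/6 --
  PU: pen up
  BK 14.3: (55.538,16.811) -> (67.107,25.216) [heading=216, move]
  PD: pen down
  -- iteration 4/6 --
  PU: pen up
  BK 14.3: (67.107,25.216) -> (78.676,33.621) [heading=216, move]
  PD: pen down
  -- iteration 5/6 --
  PU: pen up
  BK 14.3: (78.676,33.621) -> (90.245,42.027) [heading=216, move]
  PD: pen down
  -- iteration 6/6 --
  PU: pen up
  BK 14.3: (90.245,42.027) -> (101.814,50.432) [heading=216, move]
  PD: pen down
]
BK 7.5: (101.814,50.432) -> (107.881,54.84) [heading=216, draw]
LT 180: heading 216 -> 36
LT 90: heading 36 -> 126
RT 90: heading 126 -> 36
RT 180: heading 36 -> 216
LT 135: heading 216 -> 351
Final: pos=(107.881,54.84), heading=351, 5 segment(s) drawn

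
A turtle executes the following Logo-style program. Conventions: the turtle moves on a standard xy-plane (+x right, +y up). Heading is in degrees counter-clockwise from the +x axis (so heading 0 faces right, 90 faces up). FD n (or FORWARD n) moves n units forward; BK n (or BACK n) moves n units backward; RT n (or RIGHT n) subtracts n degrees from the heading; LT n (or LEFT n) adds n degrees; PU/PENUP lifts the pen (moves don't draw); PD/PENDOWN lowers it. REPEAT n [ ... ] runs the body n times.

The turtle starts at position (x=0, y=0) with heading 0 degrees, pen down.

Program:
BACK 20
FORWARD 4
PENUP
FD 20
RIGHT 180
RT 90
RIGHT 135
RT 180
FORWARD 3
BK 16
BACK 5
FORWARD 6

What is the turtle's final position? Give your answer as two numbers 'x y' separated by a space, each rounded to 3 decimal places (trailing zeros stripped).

Answer: 12.485 -8.485

Derivation:
Executing turtle program step by step:
Start: pos=(0,0), heading=0, pen down
BK 20: (0,0) -> (-20,0) [heading=0, draw]
FD 4: (-20,0) -> (-16,0) [heading=0, draw]
PU: pen up
FD 20: (-16,0) -> (4,0) [heading=0, move]
RT 180: heading 0 -> 180
RT 90: heading 180 -> 90
RT 135: heading 90 -> 315
RT 180: heading 315 -> 135
FD 3: (4,0) -> (1.879,2.121) [heading=135, move]
BK 16: (1.879,2.121) -> (13.192,-9.192) [heading=135, move]
BK 5: (13.192,-9.192) -> (16.728,-12.728) [heading=135, move]
FD 6: (16.728,-12.728) -> (12.485,-8.485) [heading=135, move]
Final: pos=(12.485,-8.485), heading=135, 2 segment(s) drawn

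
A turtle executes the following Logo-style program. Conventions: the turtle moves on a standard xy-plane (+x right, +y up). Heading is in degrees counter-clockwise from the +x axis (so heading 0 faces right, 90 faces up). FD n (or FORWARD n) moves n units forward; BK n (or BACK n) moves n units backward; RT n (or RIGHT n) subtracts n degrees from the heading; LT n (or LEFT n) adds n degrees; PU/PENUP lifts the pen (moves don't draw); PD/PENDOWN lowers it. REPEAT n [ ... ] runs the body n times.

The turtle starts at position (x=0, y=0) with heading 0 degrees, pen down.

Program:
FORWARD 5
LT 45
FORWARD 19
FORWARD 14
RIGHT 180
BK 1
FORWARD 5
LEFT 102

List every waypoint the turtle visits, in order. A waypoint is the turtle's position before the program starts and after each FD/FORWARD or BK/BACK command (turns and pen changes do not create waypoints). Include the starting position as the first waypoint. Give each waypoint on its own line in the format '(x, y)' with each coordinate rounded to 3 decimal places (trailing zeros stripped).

Executing turtle program step by step:
Start: pos=(0,0), heading=0, pen down
FD 5: (0,0) -> (5,0) [heading=0, draw]
LT 45: heading 0 -> 45
FD 19: (5,0) -> (18.435,13.435) [heading=45, draw]
FD 14: (18.435,13.435) -> (28.335,23.335) [heading=45, draw]
RT 180: heading 45 -> 225
BK 1: (28.335,23.335) -> (29.042,24.042) [heading=225, draw]
FD 5: (29.042,24.042) -> (25.506,20.506) [heading=225, draw]
LT 102: heading 225 -> 327
Final: pos=(25.506,20.506), heading=327, 5 segment(s) drawn
Waypoints (6 total):
(0, 0)
(5, 0)
(18.435, 13.435)
(28.335, 23.335)
(29.042, 24.042)
(25.506, 20.506)

Answer: (0, 0)
(5, 0)
(18.435, 13.435)
(28.335, 23.335)
(29.042, 24.042)
(25.506, 20.506)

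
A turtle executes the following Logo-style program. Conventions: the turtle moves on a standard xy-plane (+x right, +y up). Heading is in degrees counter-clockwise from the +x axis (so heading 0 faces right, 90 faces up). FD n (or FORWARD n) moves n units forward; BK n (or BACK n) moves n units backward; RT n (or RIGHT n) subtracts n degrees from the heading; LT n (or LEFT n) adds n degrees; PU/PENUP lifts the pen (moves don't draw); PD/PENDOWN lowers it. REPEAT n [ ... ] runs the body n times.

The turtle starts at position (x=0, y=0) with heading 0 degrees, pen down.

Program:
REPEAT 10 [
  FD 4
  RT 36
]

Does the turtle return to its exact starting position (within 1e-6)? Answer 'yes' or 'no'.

Answer: yes

Derivation:
Executing turtle program step by step:
Start: pos=(0,0), heading=0, pen down
REPEAT 10 [
  -- iteration 1/10 --
  FD 4: (0,0) -> (4,0) [heading=0, draw]
  RT 36: heading 0 -> 324
  -- iteration 2/10 --
  FD 4: (4,0) -> (7.236,-2.351) [heading=324, draw]
  RT 36: heading 324 -> 288
  -- iteration 3/10 --
  FD 4: (7.236,-2.351) -> (8.472,-6.155) [heading=288, draw]
  RT 36: heading 288 -> 252
  -- iteration 4/10 --
  FD 4: (8.472,-6.155) -> (7.236,-9.96) [heading=252, draw]
  RT 36: heading 252 -> 216
  -- iteration 5/10 --
  FD 4: (7.236,-9.96) -> (4,-12.311) [heading=216, draw]
  RT 36: heading 216 -> 180
  -- iteration 6/10 --
  FD 4: (4,-12.311) -> (0,-12.311) [heading=180, draw]
  RT 36: heading 180 -> 144
  -- iteration 7/10 --
  FD 4: (0,-12.311) -> (-3.236,-9.96) [heading=144, draw]
  RT 36: heading 144 -> 108
  -- iteration 8/10 --
  FD 4: (-3.236,-9.96) -> (-4.472,-6.155) [heading=108, draw]
  RT 36: heading 108 -> 72
  -- iteration 9/10 --
  FD 4: (-4.472,-6.155) -> (-3.236,-2.351) [heading=72, draw]
  RT 36: heading 72 -> 36
  -- iteration 10/10 --
  FD 4: (-3.236,-2.351) -> (0,0) [heading=36, draw]
  RT 36: heading 36 -> 0
]
Final: pos=(0,0), heading=0, 10 segment(s) drawn

Start position: (0, 0)
Final position: (0, 0)
Distance = 0; < 1e-6 -> CLOSED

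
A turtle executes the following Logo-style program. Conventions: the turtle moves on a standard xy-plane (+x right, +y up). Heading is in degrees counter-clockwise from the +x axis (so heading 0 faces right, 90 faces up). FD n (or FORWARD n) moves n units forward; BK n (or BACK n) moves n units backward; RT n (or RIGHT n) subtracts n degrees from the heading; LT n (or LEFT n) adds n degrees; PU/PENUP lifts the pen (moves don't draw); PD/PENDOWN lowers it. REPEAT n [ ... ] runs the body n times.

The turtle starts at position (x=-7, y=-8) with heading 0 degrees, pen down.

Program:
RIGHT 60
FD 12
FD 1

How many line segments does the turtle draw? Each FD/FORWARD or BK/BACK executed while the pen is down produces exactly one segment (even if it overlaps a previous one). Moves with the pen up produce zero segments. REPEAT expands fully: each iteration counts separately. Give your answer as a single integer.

Answer: 2

Derivation:
Executing turtle program step by step:
Start: pos=(-7,-8), heading=0, pen down
RT 60: heading 0 -> 300
FD 12: (-7,-8) -> (-1,-18.392) [heading=300, draw]
FD 1: (-1,-18.392) -> (-0.5,-19.258) [heading=300, draw]
Final: pos=(-0.5,-19.258), heading=300, 2 segment(s) drawn
Segments drawn: 2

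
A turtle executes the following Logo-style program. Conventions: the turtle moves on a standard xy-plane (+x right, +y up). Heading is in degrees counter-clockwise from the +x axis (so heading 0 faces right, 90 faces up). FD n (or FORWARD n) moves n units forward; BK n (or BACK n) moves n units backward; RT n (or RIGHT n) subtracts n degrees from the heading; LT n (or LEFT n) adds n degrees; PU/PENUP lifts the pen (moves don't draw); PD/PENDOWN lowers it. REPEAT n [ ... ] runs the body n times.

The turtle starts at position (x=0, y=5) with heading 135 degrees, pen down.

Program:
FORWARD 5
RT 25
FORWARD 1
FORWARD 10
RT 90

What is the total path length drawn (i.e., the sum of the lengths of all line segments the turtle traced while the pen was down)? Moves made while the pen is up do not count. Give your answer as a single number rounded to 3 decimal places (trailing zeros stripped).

Executing turtle program step by step:
Start: pos=(0,5), heading=135, pen down
FD 5: (0,5) -> (-3.536,8.536) [heading=135, draw]
RT 25: heading 135 -> 110
FD 1: (-3.536,8.536) -> (-3.878,9.475) [heading=110, draw]
FD 10: (-3.878,9.475) -> (-7.298,18.872) [heading=110, draw]
RT 90: heading 110 -> 20
Final: pos=(-7.298,18.872), heading=20, 3 segment(s) drawn

Segment lengths:
  seg 1: (0,5) -> (-3.536,8.536), length = 5
  seg 2: (-3.536,8.536) -> (-3.878,9.475), length = 1
  seg 3: (-3.878,9.475) -> (-7.298,18.872), length = 10
Total = 16

Answer: 16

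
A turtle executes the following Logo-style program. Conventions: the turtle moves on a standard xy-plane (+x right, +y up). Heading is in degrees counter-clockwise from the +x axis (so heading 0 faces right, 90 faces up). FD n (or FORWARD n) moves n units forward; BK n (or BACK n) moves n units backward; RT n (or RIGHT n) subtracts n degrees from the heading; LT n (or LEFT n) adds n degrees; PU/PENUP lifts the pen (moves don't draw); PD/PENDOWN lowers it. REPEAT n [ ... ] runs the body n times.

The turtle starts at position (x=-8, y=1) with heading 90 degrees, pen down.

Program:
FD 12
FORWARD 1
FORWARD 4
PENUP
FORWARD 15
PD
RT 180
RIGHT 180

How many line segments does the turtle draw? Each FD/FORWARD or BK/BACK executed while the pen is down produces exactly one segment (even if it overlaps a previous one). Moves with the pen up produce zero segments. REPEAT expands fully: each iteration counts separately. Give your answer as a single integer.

Answer: 3

Derivation:
Executing turtle program step by step:
Start: pos=(-8,1), heading=90, pen down
FD 12: (-8,1) -> (-8,13) [heading=90, draw]
FD 1: (-8,13) -> (-8,14) [heading=90, draw]
FD 4: (-8,14) -> (-8,18) [heading=90, draw]
PU: pen up
FD 15: (-8,18) -> (-8,33) [heading=90, move]
PD: pen down
RT 180: heading 90 -> 270
RT 180: heading 270 -> 90
Final: pos=(-8,33), heading=90, 3 segment(s) drawn
Segments drawn: 3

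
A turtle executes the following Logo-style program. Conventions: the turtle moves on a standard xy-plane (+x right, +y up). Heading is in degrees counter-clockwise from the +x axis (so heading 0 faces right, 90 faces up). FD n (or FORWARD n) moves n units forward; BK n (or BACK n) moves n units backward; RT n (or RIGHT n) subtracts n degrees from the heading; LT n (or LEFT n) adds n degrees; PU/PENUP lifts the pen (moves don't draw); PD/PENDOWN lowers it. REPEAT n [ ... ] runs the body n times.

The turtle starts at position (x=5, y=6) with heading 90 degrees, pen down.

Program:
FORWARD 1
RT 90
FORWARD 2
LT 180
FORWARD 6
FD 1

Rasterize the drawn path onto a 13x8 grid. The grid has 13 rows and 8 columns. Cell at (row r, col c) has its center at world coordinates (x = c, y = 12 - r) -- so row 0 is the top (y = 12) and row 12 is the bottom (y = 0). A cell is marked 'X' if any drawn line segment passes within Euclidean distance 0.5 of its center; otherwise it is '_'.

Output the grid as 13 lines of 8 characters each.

Segment 0: (5,6) -> (5,7)
Segment 1: (5,7) -> (7,7)
Segment 2: (7,7) -> (1,7)
Segment 3: (1,7) -> (0,7)

Answer: ________
________
________
________
________
XXXXXXXX
_____X__
________
________
________
________
________
________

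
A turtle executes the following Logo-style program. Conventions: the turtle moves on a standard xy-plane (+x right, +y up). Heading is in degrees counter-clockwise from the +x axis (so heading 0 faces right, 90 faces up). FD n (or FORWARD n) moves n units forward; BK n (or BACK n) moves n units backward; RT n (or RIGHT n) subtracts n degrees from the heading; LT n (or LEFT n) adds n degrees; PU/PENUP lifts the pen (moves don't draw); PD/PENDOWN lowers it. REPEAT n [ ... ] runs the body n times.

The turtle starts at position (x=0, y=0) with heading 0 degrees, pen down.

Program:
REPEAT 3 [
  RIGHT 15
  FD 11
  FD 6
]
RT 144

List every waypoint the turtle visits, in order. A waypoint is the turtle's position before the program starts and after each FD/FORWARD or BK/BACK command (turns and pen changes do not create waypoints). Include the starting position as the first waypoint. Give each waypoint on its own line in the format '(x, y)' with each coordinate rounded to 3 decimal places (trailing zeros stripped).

Answer: (0, 0)
(10.625, -2.847)
(16.421, -4.4)
(25.947, -9.9)
(31.143, -12.9)
(38.921, -20.678)
(43.164, -24.921)

Derivation:
Executing turtle program step by step:
Start: pos=(0,0), heading=0, pen down
REPEAT 3 [
  -- iteration 1/3 --
  RT 15: heading 0 -> 345
  FD 11: (0,0) -> (10.625,-2.847) [heading=345, draw]
  FD 6: (10.625,-2.847) -> (16.421,-4.4) [heading=345, draw]
  -- iteration 2/3 --
  RT 15: heading 345 -> 330
  FD 11: (16.421,-4.4) -> (25.947,-9.9) [heading=330, draw]
  FD 6: (25.947,-9.9) -> (31.143,-12.9) [heading=330, draw]
  -- iteration 3/3 --
  RT 15: heading 330 -> 315
  FD 11: (31.143,-12.9) -> (38.921,-20.678) [heading=315, draw]
  FD 6: (38.921,-20.678) -> (43.164,-24.921) [heading=315, draw]
]
RT 144: heading 315 -> 171
Final: pos=(43.164,-24.921), heading=171, 6 segment(s) drawn
Waypoints (7 total):
(0, 0)
(10.625, -2.847)
(16.421, -4.4)
(25.947, -9.9)
(31.143, -12.9)
(38.921, -20.678)
(43.164, -24.921)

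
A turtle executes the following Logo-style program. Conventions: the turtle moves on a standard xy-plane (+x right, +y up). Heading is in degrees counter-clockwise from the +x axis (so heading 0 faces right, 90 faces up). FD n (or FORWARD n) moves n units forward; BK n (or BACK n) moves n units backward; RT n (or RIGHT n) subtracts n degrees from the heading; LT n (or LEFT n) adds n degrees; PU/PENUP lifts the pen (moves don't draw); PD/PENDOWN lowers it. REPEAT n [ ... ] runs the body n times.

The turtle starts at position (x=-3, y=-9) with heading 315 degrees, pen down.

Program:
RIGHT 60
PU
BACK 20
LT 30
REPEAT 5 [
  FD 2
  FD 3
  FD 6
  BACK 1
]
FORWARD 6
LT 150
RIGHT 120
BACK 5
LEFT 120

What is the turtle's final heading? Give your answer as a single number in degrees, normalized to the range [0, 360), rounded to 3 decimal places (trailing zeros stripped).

Executing turtle program step by step:
Start: pos=(-3,-9), heading=315, pen down
RT 60: heading 315 -> 255
PU: pen up
BK 20: (-3,-9) -> (2.176,10.319) [heading=255, move]
LT 30: heading 255 -> 285
REPEAT 5 [
  -- iteration 1/5 --
  FD 2: (2.176,10.319) -> (2.694,8.387) [heading=285, move]
  FD 3: (2.694,8.387) -> (3.47,5.489) [heading=285, move]
  FD 6: (3.47,5.489) -> (5.023,-0.307) [heading=285, move]
  BK 1: (5.023,-0.307) -> (4.765,0.659) [heading=285, move]
  -- iteration 2/5 --
  FD 2: (4.765,0.659) -> (5.282,-1.273) [heading=285, move]
  FD 3: (5.282,-1.273) -> (6.059,-4.17) [heading=285, move]
  FD 6: (6.059,-4.17) -> (7.612,-9.966) [heading=285, move]
  BK 1: (7.612,-9.966) -> (7.353,-9) [heading=285, move]
  -- iteration 3/5 --
  FD 2: (7.353,-9) -> (7.87,-10.932) [heading=285, move]
  FD 3: (7.87,-10.932) -> (8.647,-13.83) [heading=285, move]
  FD 6: (8.647,-13.83) -> (10.2,-19.625) [heading=285, move]
  BK 1: (10.2,-19.625) -> (9.941,-18.659) [heading=285, move]
  -- iteration 4/5 --
  FD 2: (9.941,-18.659) -> (10.459,-20.591) [heading=285, move]
  FD 3: (10.459,-20.591) -> (11.235,-23.489) [heading=285, move]
  FD 6: (11.235,-23.489) -> (12.788,-29.284) [heading=285, move]
  BK 1: (12.788,-29.284) -> (12.529,-28.319) [heading=285, move]
  -- iteration 5/5 --
  FD 2: (12.529,-28.319) -> (13.047,-30.25) [heading=285, move]
  FD 3: (13.047,-30.25) -> (13.823,-33.148) [heading=285, move]
  FD 6: (13.823,-33.148) -> (15.376,-38.944) [heading=285, move]
  BK 1: (15.376,-38.944) -> (15.117,-37.978) [heading=285, move]
]
FD 6: (15.117,-37.978) -> (16.67,-43.773) [heading=285, move]
LT 150: heading 285 -> 75
RT 120: heading 75 -> 315
BK 5: (16.67,-43.773) -> (13.135,-40.238) [heading=315, move]
LT 120: heading 315 -> 75
Final: pos=(13.135,-40.238), heading=75, 0 segment(s) drawn

Answer: 75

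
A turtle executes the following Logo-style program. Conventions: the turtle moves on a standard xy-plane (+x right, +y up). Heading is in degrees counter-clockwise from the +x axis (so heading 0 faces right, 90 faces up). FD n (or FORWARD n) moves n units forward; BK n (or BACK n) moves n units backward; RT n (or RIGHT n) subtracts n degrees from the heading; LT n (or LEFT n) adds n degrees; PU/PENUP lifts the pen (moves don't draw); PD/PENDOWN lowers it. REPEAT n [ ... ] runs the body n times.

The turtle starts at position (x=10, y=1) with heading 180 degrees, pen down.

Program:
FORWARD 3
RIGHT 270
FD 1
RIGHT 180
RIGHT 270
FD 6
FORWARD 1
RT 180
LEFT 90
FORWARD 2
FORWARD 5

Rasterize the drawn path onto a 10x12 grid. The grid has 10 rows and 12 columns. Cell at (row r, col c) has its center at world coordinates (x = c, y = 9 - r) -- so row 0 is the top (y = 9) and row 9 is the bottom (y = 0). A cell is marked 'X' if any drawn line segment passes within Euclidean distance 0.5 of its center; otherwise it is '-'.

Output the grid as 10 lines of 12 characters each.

Answer: ------------
------------
X-----------
X-----------
X-----------
X-----------
X-----------
X-----------
X------XXXX-
XXXXXXXX----

Derivation:
Segment 0: (10,1) -> (7,1)
Segment 1: (7,1) -> (7,0)
Segment 2: (7,0) -> (1,-0)
Segment 3: (1,-0) -> (0,-0)
Segment 4: (0,-0) -> (-0,2)
Segment 5: (-0,2) -> (-0,7)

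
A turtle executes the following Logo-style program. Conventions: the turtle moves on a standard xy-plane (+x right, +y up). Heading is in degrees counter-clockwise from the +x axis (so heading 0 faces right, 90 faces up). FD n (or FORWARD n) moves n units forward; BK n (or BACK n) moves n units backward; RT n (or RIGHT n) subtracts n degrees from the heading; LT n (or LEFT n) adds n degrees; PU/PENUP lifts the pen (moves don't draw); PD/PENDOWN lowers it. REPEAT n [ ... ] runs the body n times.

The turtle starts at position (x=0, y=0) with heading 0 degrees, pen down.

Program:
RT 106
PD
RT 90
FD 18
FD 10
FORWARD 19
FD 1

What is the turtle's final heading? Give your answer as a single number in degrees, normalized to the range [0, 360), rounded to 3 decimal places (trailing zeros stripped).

Executing turtle program step by step:
Start: pos=(0,0), heading=0, pen down
RT 106: heading 0 -> 254
PD: pen down
RT 90: heading 254 -> 164
FD 18: (0,0) -> (-17.303,4.961) [heading=164, draw]
FD 10: (-17.303,4.961) -> (-26.915,7.718) [heading=164, draw]
FD 19: (-26.915,7.718) -> (-45.179,12.955) [heading=164, draw]
FD 1: (-45.179,12.955) -> (-46.141,13.231) [heading=164, draw]
Final: pos=(-46.141,13.231), heading=164, 4 segment(s) drawn

Answer: 164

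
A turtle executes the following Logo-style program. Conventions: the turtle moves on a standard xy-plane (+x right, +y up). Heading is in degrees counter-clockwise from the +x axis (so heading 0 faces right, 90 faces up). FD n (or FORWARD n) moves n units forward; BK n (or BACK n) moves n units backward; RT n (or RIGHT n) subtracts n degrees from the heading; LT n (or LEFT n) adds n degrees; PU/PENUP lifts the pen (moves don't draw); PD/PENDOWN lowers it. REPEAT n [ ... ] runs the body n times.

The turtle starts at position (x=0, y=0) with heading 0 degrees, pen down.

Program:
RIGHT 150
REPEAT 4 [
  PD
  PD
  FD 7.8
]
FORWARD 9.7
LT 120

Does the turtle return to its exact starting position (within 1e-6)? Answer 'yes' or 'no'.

Answer: no

Derivation:
Executing turtle program step by step:
Start: pos=(0,0), heading=0, pen down
RT 150: heading 0 -> 210
REPEAT 4 [
  -- iteration 1/4 --
  PD: pen down
  PD: pen down
  FD 7.8: (0,0) -> (-6.755,-3.9) [heading=210, draw]
  -- iteration 2/4 --
  PD: pen down
  PD: pen down
  FD 7.8: (-6.755,-3.9) -> (-13.51,-7.8) [heading=210, draw]
  -- iteration 3/4 --
  PD: pen down
  PD: pen down
  FD 7.8: (-13.51,-7.8) -> (-20.265,-11.7) [heading=210, draw]
  -- iteration 4/4 --
  PD: pen down
  PD: pen down
  FD 7.8: (-20.265,-11.7) -> (-27.02,-15.6) [heading=210, draw]
]
FD 9.7: (-27.02,-15.6) -> (-35.42,-20.45) [heading=210, draw]
LT 120: heading 210 -> 330
Final: pos=(-35.42,-20.45), heading=330, 5 segment(s) drawn

Start position: (0, 0)
Final position: (-35.42, -20.45)
Distance = 40.9; >= 1e-6 -> NOT closed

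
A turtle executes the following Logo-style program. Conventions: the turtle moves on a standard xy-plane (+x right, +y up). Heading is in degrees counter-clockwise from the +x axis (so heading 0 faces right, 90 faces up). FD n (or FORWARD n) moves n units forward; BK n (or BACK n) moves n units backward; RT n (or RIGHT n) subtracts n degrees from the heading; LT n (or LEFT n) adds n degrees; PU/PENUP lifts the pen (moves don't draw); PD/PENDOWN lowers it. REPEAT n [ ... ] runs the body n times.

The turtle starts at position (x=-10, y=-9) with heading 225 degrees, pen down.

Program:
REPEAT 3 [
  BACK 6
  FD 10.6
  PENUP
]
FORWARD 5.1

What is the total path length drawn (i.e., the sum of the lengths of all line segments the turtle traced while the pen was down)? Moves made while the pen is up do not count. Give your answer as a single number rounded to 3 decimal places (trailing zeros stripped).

Answer: 16.6

Derivation:
Executing turtle program step by step:
Start: pos=(-10,-9), heading=225, pen down
REPEAT 3 [
  -- iteration 1/3 --
  BK 6: (-10,-9) -> (-5.757,-4.757) [heading=225, draw]
  FD 10.6: (-5.757,-4.757) -> (-13.253,-12.253) [heading=225, draw]
  PU: pen up
  -- iteration 2/3 --
  BK 6: (-13.253,-12.253) -> (-9.01,-8.01) [heading=225, move]
  FD 10.6: (-9.01,-8.01) -> (-16.505,-15.505) [heading=225, move]
  PU: pen up
  -- iteration 3/3 --
  BK 6: (-16.505,-15.505) -> (-12.263,-11.263) [heading=225, move]
  FD 10.6: (-12.263,-11.263) -> (-19.758,-18.758) [heading=225, move]
  PU: pen up
]
FD 5.1: (-19.758,-18.758) -> (-23.364,-22.364) [heading=225, move]
Final: pos=(-23.364,-22.364), heading=225, 2 segment(s) drawn

Segment lengths:
  seg 1: (-10,-9) -> (-5.757,-4.757), length = 6
  seg 2: (-5.757,-4.757) -> (-13.253,-12.253), length = 10.6
Total = 16.6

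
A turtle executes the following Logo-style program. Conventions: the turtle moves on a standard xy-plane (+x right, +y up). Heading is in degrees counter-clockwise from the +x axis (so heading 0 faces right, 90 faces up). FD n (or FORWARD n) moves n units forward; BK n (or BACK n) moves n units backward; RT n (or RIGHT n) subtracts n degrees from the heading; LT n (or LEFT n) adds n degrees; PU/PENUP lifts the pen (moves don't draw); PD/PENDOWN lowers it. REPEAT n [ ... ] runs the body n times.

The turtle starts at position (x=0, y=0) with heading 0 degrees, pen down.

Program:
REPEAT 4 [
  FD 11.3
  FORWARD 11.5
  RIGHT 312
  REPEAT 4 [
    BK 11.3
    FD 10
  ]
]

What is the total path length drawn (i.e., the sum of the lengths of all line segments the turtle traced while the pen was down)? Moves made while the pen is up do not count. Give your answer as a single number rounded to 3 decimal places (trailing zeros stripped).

Executing turtle program step by step:
Start: pos=(0,0), heading=0, pen down
REPEAT 4 [
  -- iteration 1/4 --
  FD 11.3: (0,0) -> (11.3,0) [heading=0, draw]
  FD 11.5: (11.3,0) -> (22.8,0) [heading=0, draw]
  RT 312: heading 0 -> 48
  REPEAT 4 [
    -- iteration 1/4 --
    BK 11.3: (22.8,0) -> (15.239,-8.398) [heading=48, draw]
    FD 10: (15.239,-8.398) -> (21.93,-0.966) [heading=48, draw]
    -- iteration 2/4 --
    BK 11.3: (21.93,-0.966) -> (14.369,-9.364) [heading=48, draw]
    FD 10: (14.369,-9.364) -> (21.06,-1.932) [heading=48, draw]
    -- iteration 3/4 --
    BK 11.3: (21.06,-1.932) -> (13.499,-10.33) [heading=48, draw]
    FD 10: (13.499,-10.33) -> (20.19,-2.898) [heading=48, draw]
    -- iteration 4/4 --
    BK 11.3: (20.19,-2.898) -> (12.629,-11.296) [heading=48, draw]
    FD 10: (12.629,-11.296) -> (19.321,-3.864) [heading=48, draw]
  ]
  -- iteration 2/4 --
  FD 11.3: (19.321,-3.864) -> (26.882,4.533) [heading=48, draw]
  FD 11.5: (26.882,4.533) -> (34.577,13.079) [heading=48, draw]
  RT 312: heading 48 -> 96
  REPEAT 4 [
    -- iteration 1/4 --
    BK 11.3: (34.577,13.079) -> (35.758,1.841) [heading=96, draw]
    FD 10: (35.758,1.841) -> (34.713,11.786) [heading=96, draw]
    -- iteration 2/4 --
    BK 11.3: (34.713,11.786) -> (35.894,0.548) [heading=96, draw]
    FD 10: (35.894,0.548) -> (34.848,10.494) [heading=96, draw]
    -- iteration 3/4 --
    BK 11.3: (34.848,10.494) -> (36.03,-0.745) [heading=96, draw]
    FD 10: (36.03,-0.745) -> (34.984,9.201) [heading=96, draw]
    -- iteration 4/4 --
    BK 11.3: (34.984,9.201) -> (36.166,-2.037) [heading=96, draw]
    FD 10: (36.166,-2.037) -> (35.12,7.908) [heading=96, draw]
  ]
  -- iteration 3/4 --
  FD 11.3: (35.12,7.908) -> (33.939,19.146) [heading=96, draw]
  FD 11.5: (33.939,19.146) -> (32.737,30.583) [heading=96, draw]
  RT 312: heading 96 -> 144
  REPEAT 4 [
    -- iteration 1/4 --
    BK 11.3: (32.737,30.583) -> (41.879,23.941) [heading=144, draw]
    FD 10: (41.879,23.941) -> (33.789,29.819) [heading=144, draw]
    -- iteration 2/4 --
    BK 11.3: (33.789,29.819) -> (42.931,23.177) [heading=144, draw]
    FD 10: (42.931,23.177) -> (34.84,29.055) [heading=144, draw]
    -- iteration 3/4 --
    BK 11.3: (34.84,29.055) -> (43.982,22.413) [heading=144, draw]
    FD 10: (43.982,22.413) -> (35.892,28.291) [heading=144, draw]
    -- iteration 4/4 --
    BK 11.3: (35.892,28.291) -> (45.034,21.649) [heading=144, draw]
    FD 10: (45.034,21.649) -> (36.944,27.526) [heading=144, draw]
  ]
  -- iteration 4/4 --
  FD 11.3: (36.944,27.526) -> (27.802,34.168) [heading=144, draw]
  FD 11.5: (27.802,34.168) -> (18.498,40.928) [heading=144, draw]
  RT 312: heading 144 -> 192
  REPEAT 4 [
    -- iteration 1/4 --
    BK 11.3: (18.498,40.928) -> (29.551,43.277) [heading=192, draw]
    FD 10: (29.551,43.277) -> (19.77,41.198) [heading=192, draw]
    -- iteration 2/4 --
    BK 11.3: (19.77,41.198) -> (30.823,43.548) [heading=192, draw]
    FD 10: (30.823,43.548) -> (21.041,41.469) [heading=192, draw]
    -- iteration 3/4 --
    BK 11.3: (21.041,41.469) -> (32.095,43.818) [heading=192, draw]
    FD 10: (32.095,43.818) -> (22.313,41.739) [heading=192, draw]
    -- iteration 4/4 --
    BK 11.3: (22.313,41.739) -> (33.366,44.088) [heading=192, draw]
    FD 10: (33.366,44.088) -> (23.585,42.009) [heading=192, draw]
  ]
]
Final: pos=(23.585,42.009), heading=192, 40 segment(s) drawn

Segment lengths:
  seg 1: (0,0) -> (11.3,0), length = 11.3
  seg 2: (11.3,0) -> (22.8,0), length = 11.5
  seg 3: (22.8,0) -> (15.239,-8.398), length = 11.3
  seg 4: (15.239,-8.398) -> (21.93,-0.966), length = 10
  seg 5: (21.93,-0.966) -> (14.369,-9.364), length = 11.3
  seg 6: (14.369,-9.364) -> (21.06,-1.932), length = 10
  seg 7: (21.06,-1.932) -> (13.499,-10.33), length = 11.3
  seg 8: (13.499,-10.33) -> (20.19,-2.898), length = 10
  seg 9: (20.19,-2.898) -> (12.629,-11.296), length = 11.3
  seg 10: (12.629,-11.296) -> (19.321,-3.864), length = 10
  seg 11: (19.321,-3.864) -> (26.882,4.533), length = 11.3
  seg 12: (26.882,4.533) -> (34.577,13.079), length = 11.5
  seg 13: (34.577,13.079) -> (35.758,1.841), length = 11.3
  seg 14: (35.758,1.841) -> (34.713,11.786), length = 10
  seg 15: (34.713,11.786) -> (35.894,0.548), length = 11.3
  seg 16: (35.894,0.548) -> (34.848,10.494), length = 10
  seg 17: (34.848,10.494) -> (36.03,-0.745), length = 11.3
  seg 18: (36.03,-0.745) -> (34.984,9.201), length = 10
  seg 19: (34.984,9.201) -> (36.166,-2.037), length = 11.3
  seg 20: (36.166,-2.037) -> (35.12,7.908), length = 10
  seg 21: (35.12,7.908) -> (33.939,19.146), length = 11.3
  seg 22: (33.939,19.146) -> (32.737,30.583), length = 11.5
  seg 23: (32.737,30.583) -> (41.879,23.941), length = 11.3
  seg 24: (41.879,23.941) -> (33.789,29.819), length = 10
  seg 25: (33.789,29.819) -> (42.931,23.177), length = 11.3
  seg 26: (42.931,23.177) -> (34.84,29.055), length = 10
  seg 27: (34.84,29.055) -> (43.982,22.413), length = 11.3
  seg 28: (43.982,22.413) -> (35.892,28.291), length = 10
  seg 29: (35.892,28.291) -> (45.034,21.649), length = 11.3
  seg 30: (45.034,21.649) -> (36.944,27.526), length = 10
  seg 31: (36.944,27.526) -> (27.802,34.168), length = 11.3
  seg 32: (27.802,34.168) -> (18.498,40.928), length = 11.5
  seg 33: (18.498,40.928) -> (29.551,43.277), length = 11.3
  seg 34: (29.551,43.277) -> (19.77,41.198), length = 10
  seg 35: (19.77,41.198) -> (30.823,43.548), length = 11.3
  seg 36: (30.823,43.548) -> (21.041,41.469), length = 10
  seg 37: (21.041,41.469) -> (32.095,43.818), length = 11.3
  seg 38: (32.095,43.818) -> (22.313,41.739), length = 10
  seg 39: (22.313,41.739) -> (33.366,44.088), length = 11.3
  seg 40: (33.366,44.088) -> (23.585,42.009), length = 10
Total = 432

Answer: 432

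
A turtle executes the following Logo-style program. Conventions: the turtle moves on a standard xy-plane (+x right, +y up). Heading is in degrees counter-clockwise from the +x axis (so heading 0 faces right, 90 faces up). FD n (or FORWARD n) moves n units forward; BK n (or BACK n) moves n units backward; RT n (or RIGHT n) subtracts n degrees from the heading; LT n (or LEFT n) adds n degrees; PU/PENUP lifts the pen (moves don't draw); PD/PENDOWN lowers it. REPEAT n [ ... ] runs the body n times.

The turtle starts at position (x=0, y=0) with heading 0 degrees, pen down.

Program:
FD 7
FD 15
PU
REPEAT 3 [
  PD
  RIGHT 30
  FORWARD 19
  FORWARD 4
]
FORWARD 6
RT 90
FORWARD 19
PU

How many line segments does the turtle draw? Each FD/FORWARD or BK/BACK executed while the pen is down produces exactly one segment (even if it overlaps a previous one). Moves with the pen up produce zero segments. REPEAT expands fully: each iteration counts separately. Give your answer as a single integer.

Answer: 10

Derivation:
Executing turtle program step by step:
Start: pos=(0,0), heading=0, pen down
FD 7: (0,0) -> (7,0) [heading=0, draw]
FD 15: (7,0) -> (22,0) [heading=0, draw]
PU: pen up
REPEAT 3 [
  -- iteration 1/3 --
  PD: pen down
  RT 30: heading 0 -> 330
  FD 19: (22,0) -> (38.454,-9.5) [heading=330, draw]
  FD 4: (38.454,-9.5) -> (41.919,-11.5) [heading=330, draw]
  -- iteration 2/3 --
  PD: pen down
  RT 30: heading 330 -> 300
  FD 19: (41.919,-11.5) -> (51.419,-27.954) [heading=300, draw]
  FD 4: (51.419,-27.954) -> (53.419,-31.419) [heading=300, draw]
  -- iteration 3/3 --
  PD: pen down
  RT 30: heading 300 -> 270
  FD 19: (53.419,-31.419) -> (53.419,-50.419) [heading=270, draw]
  FD 4: (53.419,-50.419) -> (53.419,-54.419) [heading=270, draw]
]
FD 6: (53.419,-54.419) -> (53.419,-60.419) [heading=270, draw]
RT 90: heading 270 -> 180
FD 19: (53.419,-60.419) -> (34.419,-60.419) [heading=180, draw]
PU: pen up
Final: pos=(34.419,-60.419), heading=180, 10 segment(s) drawn
Segments drawn: 10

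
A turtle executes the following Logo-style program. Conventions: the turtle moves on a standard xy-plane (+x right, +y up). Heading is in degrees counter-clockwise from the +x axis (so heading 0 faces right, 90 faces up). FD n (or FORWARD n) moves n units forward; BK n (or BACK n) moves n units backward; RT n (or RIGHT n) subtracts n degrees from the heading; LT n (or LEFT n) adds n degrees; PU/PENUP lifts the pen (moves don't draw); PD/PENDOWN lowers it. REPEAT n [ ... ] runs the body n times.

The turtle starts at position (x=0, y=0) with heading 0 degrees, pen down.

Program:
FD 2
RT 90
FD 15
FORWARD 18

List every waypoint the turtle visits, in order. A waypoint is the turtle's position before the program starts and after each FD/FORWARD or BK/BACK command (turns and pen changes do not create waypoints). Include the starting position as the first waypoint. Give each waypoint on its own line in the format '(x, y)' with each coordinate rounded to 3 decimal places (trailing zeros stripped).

Answer: (0, 0)
(2, 0)
(2, -15)
(2, -33)

Derivation:
Executing turtle program step by step:
Start: pos=(0,0), heading=0, pen down
FD 2: (0,0) -> (2,0) [heading=0, draw]
RT 90: heading 0 -> 270
FD 15: (2,0) -> (2,-15) [heading=270, draw]
FD 18: (2,-15) -> (2,-33) [heading=270, draw]
Final: pos=(2,-33), heading=270, 3 segment(s) drawn
Waypoints (4 total):
(0, 0)
(2, 0)
(2, -15)
(2, -33)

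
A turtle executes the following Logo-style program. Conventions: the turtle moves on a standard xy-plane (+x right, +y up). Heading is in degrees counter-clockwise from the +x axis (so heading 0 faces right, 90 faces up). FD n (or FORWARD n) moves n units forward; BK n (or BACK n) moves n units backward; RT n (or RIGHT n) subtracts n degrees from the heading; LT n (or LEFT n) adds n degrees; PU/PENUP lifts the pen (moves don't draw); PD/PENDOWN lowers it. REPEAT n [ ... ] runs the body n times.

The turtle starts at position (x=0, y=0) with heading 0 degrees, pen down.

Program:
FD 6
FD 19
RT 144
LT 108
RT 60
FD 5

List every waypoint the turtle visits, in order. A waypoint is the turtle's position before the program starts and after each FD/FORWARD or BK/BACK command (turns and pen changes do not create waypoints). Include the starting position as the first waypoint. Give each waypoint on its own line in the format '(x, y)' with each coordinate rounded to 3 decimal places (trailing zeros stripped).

Answer: (0, 0)
(6, 0)
(25, 0)
(24.477, -4.973)

Derivation:
Executing turtle program step by step:
Start: pos=(0,0), heading=0, pen down
FD 6: (0,0) -> (6,0) [heading=0, draw]
FD 19: (6,0) -> (25,0) [heading=0, draw]
RT 144: heading 0 -> 216
LT 108: heading 216 -> 324
RT 60: heading 324 -> 264
FD 5: (25,0) -> (24.477,-4.973) [heading=264, draw]
Final: pos=(24.477,-4.973), heading=264, 3 segment(s) drawn
Waypoints (4 total):
(0, 0)
(6, 0)
(25, 0)
(24.477, -4.973)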